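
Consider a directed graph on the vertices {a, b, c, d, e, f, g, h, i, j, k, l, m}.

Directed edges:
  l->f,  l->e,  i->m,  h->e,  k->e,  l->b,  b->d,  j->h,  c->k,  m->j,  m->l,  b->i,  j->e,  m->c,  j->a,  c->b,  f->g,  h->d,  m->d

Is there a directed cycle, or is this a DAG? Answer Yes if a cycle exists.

DFS with white/gray/black marking, starting from a:
a gray
a black
b gray
  i gray
    m gray
      l gray
        f gray
          g gray
          g black
        f black
        l→b: b is gray → back edge
Back edge found, so a cycle exists: b → i → m → l → b.

Yes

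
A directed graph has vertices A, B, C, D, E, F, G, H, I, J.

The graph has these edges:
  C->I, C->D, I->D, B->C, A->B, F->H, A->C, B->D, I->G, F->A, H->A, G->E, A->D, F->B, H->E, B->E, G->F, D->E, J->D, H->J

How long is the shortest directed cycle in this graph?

For each vertex v, BFS finds the shortest path from v back to v.
The shortest such closed walk is F → B → C → I → G → F, length 5.

5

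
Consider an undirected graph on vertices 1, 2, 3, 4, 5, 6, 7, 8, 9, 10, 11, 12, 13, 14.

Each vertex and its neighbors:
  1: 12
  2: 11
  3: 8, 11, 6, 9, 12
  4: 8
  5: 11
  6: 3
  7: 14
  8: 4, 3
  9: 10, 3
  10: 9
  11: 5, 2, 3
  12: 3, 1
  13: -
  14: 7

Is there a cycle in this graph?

No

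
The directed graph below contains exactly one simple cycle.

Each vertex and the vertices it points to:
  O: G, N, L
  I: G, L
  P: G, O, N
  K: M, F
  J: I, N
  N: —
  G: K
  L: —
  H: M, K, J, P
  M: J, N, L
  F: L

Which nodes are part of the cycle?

G, I, J, K, M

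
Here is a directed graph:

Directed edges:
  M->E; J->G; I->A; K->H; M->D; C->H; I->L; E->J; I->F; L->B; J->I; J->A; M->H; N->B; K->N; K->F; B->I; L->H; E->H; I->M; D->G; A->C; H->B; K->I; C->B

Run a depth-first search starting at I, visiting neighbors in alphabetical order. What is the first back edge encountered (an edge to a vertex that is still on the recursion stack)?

B->I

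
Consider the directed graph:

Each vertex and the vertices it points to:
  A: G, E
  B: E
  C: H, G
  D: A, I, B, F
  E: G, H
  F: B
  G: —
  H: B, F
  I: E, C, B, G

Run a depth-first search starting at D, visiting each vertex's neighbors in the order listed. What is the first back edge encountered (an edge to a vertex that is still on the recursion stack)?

DFS from D (visiting each vertex's neighbors in the order listed); mark gray on enter, black on exit:
D gray
  A gray
    G gray
    G black
    E gray
      E→G: G black — skip
      H gray
        B gray
          B→E: E is gray → back edge
First back edge: B → E.

B->E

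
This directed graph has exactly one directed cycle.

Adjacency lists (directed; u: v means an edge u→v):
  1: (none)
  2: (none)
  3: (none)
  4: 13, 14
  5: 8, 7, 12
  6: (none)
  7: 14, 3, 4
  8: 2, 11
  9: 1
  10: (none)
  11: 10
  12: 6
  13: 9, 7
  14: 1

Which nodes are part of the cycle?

DFS with gray/black marking from 7:
7 gray
  14 gray
    1 gray
    1 black
  14 black
  3 gray
  3 black
  4 gray
    13 gray
      9 gray
        9→1: 1 black — skip
      9 black
      13→7: 7 is gray → back edge
Back edge closes the cycle 7 → 4 → 13 → 7; its vertices are {4, 7, 13}.

4, 7, 13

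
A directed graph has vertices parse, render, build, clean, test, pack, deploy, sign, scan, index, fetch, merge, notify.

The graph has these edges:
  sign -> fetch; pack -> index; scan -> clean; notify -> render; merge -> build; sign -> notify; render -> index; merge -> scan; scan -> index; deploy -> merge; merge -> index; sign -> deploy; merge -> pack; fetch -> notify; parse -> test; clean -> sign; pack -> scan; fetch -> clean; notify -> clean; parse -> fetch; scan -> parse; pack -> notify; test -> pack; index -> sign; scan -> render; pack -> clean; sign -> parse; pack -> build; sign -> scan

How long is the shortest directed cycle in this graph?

3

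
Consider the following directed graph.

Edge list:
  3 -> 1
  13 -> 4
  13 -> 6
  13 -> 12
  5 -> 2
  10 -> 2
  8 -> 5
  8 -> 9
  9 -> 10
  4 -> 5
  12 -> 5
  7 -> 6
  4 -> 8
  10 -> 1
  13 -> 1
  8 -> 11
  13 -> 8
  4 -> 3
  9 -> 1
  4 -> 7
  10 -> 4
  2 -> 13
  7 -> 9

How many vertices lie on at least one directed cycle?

9

A vertex is on a directed cycle iff it belongs to a strongly connected component of size ≥ 2 (or has a self-loop).
The vertices on cycles are {2, 4, 5, 7, 8, 9, 10, 12, 13} — 9 in total.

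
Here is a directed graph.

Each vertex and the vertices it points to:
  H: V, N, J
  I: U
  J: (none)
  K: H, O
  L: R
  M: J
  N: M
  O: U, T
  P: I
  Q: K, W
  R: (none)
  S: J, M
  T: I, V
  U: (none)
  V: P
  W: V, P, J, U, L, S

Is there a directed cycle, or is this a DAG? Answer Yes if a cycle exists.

DFS with white/gray/black marking, starting from Q:
Q gray
  K gray
    H gray
      V gray
        P gray
          I gray
            U gray
            U black
          I black
        P black
      V black
      N gray
        M gray
          J gray
          J black
        M black
      N black
      H→J: J black — skip
    H black
    O gray
      O→U: U black — skip
      T gray
        T→I: I black — skip
        T→V: V black — skip
      T black
    O black
  K black
  W gray
    W→V: V black — skip
    W→P: P black — skip
    W→J: J black — skip
    W→U: U black — skip
    L gray
      R gray
      R black
    L black
    S gray
      S→J: J black — skip
      S→M: M black — skip
    S black
  W black
Q black
Every edge goes to a white or black vertex — no back edge, so the graph is acyclic.

No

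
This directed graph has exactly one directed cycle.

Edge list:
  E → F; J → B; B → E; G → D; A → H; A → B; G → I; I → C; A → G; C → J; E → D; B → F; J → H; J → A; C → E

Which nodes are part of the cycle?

DFS with gray/black marking from C:
C gray
  J gray
    B gray
      F gray
      F black
      E gray
        E→F: F black — skip
        D gray
        D black
      E black
    B black
    H gray
    H black
    A gray
      G gray
        I gray
          I→C: C is gray → back edge
Back edge closes the cycle C → J → A → G → I → C; its vertices are {A, C, G, I, J}.

A, C, G, I, J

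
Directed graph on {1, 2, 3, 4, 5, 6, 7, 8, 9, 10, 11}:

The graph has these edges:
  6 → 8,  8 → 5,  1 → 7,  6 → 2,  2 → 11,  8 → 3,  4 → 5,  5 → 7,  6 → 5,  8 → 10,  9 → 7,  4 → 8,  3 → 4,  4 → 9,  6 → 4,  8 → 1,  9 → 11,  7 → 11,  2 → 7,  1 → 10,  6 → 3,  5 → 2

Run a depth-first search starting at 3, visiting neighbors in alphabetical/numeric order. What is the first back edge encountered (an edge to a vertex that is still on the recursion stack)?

8->3

DFS from 3 (visiting neighbors in alphabetical/numeric order); mark gray on enter, black on exit:
3 gray
  4 gray
    5 gray
      2 gray
        7 gray
          11 gray
          11 black
        7 black
        2→11: 11 black — skip
      2 black
      5→7: 7 black — skip
    5 black
    8 gray
      1 gray
        1→7: 7 black — skip
        10 gray
        10 black
      1 black
      8→3: 3 is gray → back edge
First back edge: 8 → 3.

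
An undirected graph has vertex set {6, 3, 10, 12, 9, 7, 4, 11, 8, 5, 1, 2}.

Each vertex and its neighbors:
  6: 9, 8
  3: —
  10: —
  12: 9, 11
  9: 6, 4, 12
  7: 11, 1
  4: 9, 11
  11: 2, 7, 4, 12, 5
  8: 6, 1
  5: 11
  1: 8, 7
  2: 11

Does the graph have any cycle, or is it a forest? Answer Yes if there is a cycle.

DFS, tracking each vertex's parent; an edge to a visited non-parent vertex closes a cycle.
Start from 8:
visit 8 (parent –)
  visit 6 (parent 8)
    visit 9 (parent 6)
      9–6: parent, skip
      visit 4 (parent 9)
        4–9: parent, skip
        visit 11 (parent 4)
          visit 2 (parent 11)
            2–11: parent, skip
          visit 7 (parent 11)
            7–11: parent, skip
            visit 1 (parent 7)
              1–8: 8 visited and ≠ parent → cycle
Cycle: 8 – 6 – 9 – 4 – 11 – 7 – 1 – 8.

Yes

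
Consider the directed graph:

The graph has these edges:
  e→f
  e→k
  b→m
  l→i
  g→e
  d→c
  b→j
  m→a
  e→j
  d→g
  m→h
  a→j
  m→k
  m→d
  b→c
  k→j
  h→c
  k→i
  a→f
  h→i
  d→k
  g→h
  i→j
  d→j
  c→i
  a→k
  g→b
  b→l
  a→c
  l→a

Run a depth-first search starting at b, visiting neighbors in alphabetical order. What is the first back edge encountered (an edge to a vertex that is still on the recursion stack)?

g->b

DFS from b (visiting neighbors in alphabetical order); mark gray on enter, black on exit:
b gray
  c gray
    i gray
      j gray
      j black
    i black
  c black
  b→j: j black — skip
  l gray
    a gray
      a→c: c black — skip
      f gray
      f black
      a→j: j black — skip
      k gray
        k→i: i black — skip
        k→j: j black — skip
      k black
    a black
    l→i: i black — skip
  l black
  m gray
    m→a: a black — skip
    d gray
      d→c: c black — skip
      g gray
        g→b: b is gray → back edge
First back edge: g → b.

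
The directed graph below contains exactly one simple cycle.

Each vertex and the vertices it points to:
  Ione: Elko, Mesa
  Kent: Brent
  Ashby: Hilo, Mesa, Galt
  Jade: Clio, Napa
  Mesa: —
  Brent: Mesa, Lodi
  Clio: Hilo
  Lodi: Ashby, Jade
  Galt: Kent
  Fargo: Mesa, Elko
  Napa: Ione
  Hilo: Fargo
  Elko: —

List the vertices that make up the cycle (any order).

Galt, Kent, Lodi, Ashby, Brent

DFS with gray/black marking from Lodi:
Lodi gray
  Ashby gray
    Hilo gray
      Fargo gray
        Mesa gray
        Mesa black
        Elko gray
        Elko black
      Fargo black
    Hilo black
    Ashby→Mesa: Mesa black — skip
    Galt gray
      Kent gray
        Brent gray
          Brent→Mesa: Mesa black — skip
          Brent→Lodi: Lodi is gray → back edge
Back edge closes the cycle Lodi → Ashby → Galt → Kent → Brent → Lodi; its vertices are {Galt, Kent, Lodi, Ashby, Brent}.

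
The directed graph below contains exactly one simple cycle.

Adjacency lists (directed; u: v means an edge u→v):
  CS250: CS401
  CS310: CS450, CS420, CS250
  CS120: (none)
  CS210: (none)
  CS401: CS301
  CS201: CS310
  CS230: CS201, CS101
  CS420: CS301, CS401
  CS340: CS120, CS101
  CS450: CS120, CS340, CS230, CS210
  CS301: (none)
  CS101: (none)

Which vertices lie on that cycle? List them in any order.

DFS with gray/black marking from CS310:
CS310 gray
  CS450 gray
    CS120 gray
    CS120 black
    CS340 gray
      CS340→CS120: CS120 black — skip
      CS101 gray
      CS101 black
    CS340 black
    CS230 gray
      CS201 gray
        CS201→CS310: CS310 is gray → back edge
Back edge closes the cycle CS310 → CS450 → CS230 → CS201 → CS310; its vertices are {CS201, CS230, CS310, CS450}.

CS201, CS230, CS310, CS450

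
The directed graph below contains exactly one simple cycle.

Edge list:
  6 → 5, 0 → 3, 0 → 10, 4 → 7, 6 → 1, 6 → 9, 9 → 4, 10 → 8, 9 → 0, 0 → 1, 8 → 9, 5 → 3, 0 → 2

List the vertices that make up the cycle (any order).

DFS with gray/black marking from 9:
9 gray
  4 gray
    7 gray
    7 black
  4 black
  0 gray
    1 gray
    1 black
    2 gray
    2 black
    3 gray
    3 black
    10 gray
      8 gray
        8→9: 9 is gray → back edge
Back edge closes the cycle 9 → 0 → 10 → 8 → 9; its vertices are {0, 8, 9, 10}.

0, 8, 9, 10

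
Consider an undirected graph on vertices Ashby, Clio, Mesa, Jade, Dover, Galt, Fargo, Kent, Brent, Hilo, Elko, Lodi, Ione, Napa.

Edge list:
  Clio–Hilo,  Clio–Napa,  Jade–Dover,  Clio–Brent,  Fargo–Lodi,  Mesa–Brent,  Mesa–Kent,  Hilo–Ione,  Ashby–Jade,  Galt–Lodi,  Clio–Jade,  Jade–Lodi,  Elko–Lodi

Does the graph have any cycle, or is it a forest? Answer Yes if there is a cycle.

DFS, tracking each vertex's parent; an edge to a visited non-parent vertex closes a cycle.
Start from Kent:
visit Kent (parent –)
  visit Mesa (parent Kent)
    visit Brent (parent Mesa)
      Brent–Mesa: parent, skip
      visit Clio (parent Brent)
        visit Hilo (parent Clio)
          visit Ione (parent Hilo)
            Ione–Hilo: parent, skip
          Hilo–Clio: parent, skip
        Clio–Brent: parent, skip
        visit Jade (parent Clio)
          visit Ashby (parent Jade)
            Ashby–Jade: parent, skip
          visit Lodi (parent Jade)
            visit Fargo (parent Lodi)
              Fargo–Lodi: parent, skip
            visit Galt (parent Lodi)
              Galt–Lodi: parent, skip
            Lodi–Jade: parent, skip
            visit Elko (parent Lodi)
              Elko–Lodi: parent, skip
          Jade–Clio: parent, skip
          visit Dover (parent Jade)
            Dover–Jade: parent, skip
        visit Napa (parent Clio)
          Napa–Clio: parent, skip
    Mesa–Kent: parent, skip
No non-parent visited neighbor found — the graph is a forest.

No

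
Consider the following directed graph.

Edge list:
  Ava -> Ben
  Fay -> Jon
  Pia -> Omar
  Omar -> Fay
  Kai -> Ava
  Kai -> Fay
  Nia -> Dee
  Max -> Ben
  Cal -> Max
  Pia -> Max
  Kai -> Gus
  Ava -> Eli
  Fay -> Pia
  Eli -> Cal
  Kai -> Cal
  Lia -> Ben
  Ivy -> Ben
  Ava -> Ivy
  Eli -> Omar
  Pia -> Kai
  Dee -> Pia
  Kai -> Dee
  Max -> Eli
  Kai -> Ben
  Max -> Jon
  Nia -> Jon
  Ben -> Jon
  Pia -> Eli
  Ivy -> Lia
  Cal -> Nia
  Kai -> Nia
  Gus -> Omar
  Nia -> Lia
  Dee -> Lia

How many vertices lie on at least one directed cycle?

11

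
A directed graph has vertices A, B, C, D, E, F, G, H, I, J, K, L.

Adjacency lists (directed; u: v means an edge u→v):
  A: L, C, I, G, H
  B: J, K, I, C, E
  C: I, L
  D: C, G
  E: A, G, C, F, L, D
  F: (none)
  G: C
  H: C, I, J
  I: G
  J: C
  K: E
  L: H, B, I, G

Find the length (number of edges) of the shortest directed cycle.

3

For each vertex v, BFS finds the shortest path from v back to v.
The shortest such closed walk is B → C → L → B, length 3.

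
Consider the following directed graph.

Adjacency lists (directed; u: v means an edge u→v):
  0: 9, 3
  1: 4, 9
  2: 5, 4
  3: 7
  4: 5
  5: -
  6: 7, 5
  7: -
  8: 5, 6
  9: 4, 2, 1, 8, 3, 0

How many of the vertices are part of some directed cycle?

3

A vertex is on a directed cycle iff it belongs to a strongly connected component of size ≥ 2 (or has a self-loop).
The vertices on cycles are {0, 1, 9} — 3 in total.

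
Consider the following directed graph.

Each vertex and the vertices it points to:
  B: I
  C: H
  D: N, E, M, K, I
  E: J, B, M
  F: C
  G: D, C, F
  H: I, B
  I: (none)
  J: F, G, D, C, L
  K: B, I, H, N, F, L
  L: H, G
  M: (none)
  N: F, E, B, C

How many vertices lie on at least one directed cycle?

A vertex is on a directed cycle iff it belongs to a strongly connected component of size ≥ 2 (or has a self-loop).
The vertices on cycles are {D, E, G, J, K, L, N} — 7 in total.

7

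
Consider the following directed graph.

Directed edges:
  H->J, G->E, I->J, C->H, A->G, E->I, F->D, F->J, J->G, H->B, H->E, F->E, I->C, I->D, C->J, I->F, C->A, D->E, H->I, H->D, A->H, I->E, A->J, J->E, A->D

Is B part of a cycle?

B lies on a cycle iff there is a path from B back to itself.
Exploring from B, it never reaches itself; equivalently, its strongly connected component is a singleton.

No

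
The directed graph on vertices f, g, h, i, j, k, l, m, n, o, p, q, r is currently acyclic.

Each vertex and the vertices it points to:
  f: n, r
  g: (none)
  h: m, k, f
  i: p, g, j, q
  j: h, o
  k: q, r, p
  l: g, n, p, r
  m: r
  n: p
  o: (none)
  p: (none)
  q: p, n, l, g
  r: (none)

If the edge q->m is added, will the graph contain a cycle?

Adding q→m creates a cycle iff m can already reach q.
Explore from m: no path reaches q. The graph stays acyclic.

No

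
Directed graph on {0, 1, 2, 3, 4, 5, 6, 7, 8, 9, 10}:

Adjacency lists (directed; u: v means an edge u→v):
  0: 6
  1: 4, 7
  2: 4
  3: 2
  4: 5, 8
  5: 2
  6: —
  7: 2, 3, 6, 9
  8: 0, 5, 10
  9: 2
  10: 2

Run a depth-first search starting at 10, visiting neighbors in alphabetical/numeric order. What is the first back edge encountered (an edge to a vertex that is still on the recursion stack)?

5->2

DFS from 10 (visiting neighbors in alphabetical/numeric order); mark gray on enter, black on exit:
10 gray
  2 gray
    4 gray
      5 gray
        5→2: 2 is gray → back edge
First back edge: 5 → 2.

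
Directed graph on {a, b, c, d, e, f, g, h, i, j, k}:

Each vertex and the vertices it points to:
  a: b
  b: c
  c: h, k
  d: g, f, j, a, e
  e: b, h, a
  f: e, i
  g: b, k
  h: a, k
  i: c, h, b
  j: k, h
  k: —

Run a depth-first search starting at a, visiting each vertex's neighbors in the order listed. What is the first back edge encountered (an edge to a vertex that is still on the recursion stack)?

DFS from a (visiting each vertex's neighbors in the order listed); mark gray on enter, black on exit:
a gray
  b gray
    c gray
      h gray
        h→a: a is gray → back edge
First back edge: h → a.

h->a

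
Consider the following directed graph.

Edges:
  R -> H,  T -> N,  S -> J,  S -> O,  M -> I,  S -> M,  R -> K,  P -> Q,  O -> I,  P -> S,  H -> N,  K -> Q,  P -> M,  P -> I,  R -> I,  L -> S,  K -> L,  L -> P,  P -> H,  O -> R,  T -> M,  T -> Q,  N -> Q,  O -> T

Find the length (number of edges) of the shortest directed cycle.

5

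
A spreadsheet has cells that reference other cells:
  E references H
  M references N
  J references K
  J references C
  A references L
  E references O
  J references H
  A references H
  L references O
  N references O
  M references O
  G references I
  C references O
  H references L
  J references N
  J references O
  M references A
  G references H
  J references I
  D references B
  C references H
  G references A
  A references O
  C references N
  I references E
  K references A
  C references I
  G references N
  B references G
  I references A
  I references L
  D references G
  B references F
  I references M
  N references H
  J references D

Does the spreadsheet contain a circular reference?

DFS with white/gray/black marking, starting from K:
K gray
  A gray
    O gray
    O black
    H gray
      L gray
        L→O: O black — skip
      L black
    H black
    A→L: L black — skip
  A black
K black
B gray
  F gray
  F black
  G gray
    G→A: A black — skip
    I gray
      I→L: L black — skip
      E gray
        E→O: O black — skip
        E→H: H black — skip
      E black
      M gray
        M→A: A black — skip
        N gray
          N→O: O black — skip
          N→H: H black — skip
        N black
        M→O: O black — skip
      M black
      I→A: A black — skip
    I black
    G→H: H black — skip
    G→N: N black — skip
  G black
B black
J gray
  J→H: H black — skip
  J→K: K black — skip
  J→N: N black — skip
  J→O: O black — skip
  D gray
    D→G: G black — skip
    D→B: B black — skip
  D black
  J→I: I black — skip
  C gray
    C→H: H black — skip
    C→O: O black — skip
    C→N: N black — skip
    C→I: I black — skip
  C black
J black
Every edge goes to a white or black vertex — no back edge, so the graph is acyclic.

No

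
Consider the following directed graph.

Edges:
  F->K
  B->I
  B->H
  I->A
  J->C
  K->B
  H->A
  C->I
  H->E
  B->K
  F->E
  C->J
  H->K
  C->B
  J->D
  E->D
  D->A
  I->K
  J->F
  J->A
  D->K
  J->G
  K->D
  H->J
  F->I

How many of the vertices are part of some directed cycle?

9

A vertex is on a directed cycle iff it belongs to a strongly connected component of size ≥ 2 (or has a self-loop).
The vertices on cycles are {B, C, D, E, F, H, I, J, K} — 9 in total.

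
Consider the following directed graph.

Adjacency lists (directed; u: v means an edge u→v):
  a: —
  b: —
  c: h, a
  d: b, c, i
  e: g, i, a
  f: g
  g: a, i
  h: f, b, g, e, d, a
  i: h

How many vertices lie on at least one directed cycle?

7

A vertex is on a directed cycle iff it belongs to a strongly connected component of size ≥ 2 (or has a self-loop).
The vertices on cycles are {c, d, e, f, g, h, i} — 7 in total.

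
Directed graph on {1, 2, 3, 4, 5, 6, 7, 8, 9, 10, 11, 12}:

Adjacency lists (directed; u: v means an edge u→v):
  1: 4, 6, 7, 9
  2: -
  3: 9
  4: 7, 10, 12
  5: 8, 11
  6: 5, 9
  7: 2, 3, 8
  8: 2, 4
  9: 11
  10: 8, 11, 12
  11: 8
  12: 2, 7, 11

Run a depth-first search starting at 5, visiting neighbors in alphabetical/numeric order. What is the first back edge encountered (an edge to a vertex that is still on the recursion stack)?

11->8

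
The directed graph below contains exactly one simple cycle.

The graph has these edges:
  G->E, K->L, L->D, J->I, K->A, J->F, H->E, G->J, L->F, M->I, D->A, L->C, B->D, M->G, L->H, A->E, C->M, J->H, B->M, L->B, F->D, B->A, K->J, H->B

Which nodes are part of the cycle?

B, G, H, J, M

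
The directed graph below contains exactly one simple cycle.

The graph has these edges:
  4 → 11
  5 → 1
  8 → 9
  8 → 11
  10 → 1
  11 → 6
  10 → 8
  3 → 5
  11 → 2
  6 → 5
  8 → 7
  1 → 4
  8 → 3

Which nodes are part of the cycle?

1, 4, 5, 6, 11

DFS with gray/black marking from 1:
1 gray
  4 gray
    11 gray
      2 gray
      2 black
      6 gray
        5 gray
          5→1: 1 is gray → back edge
Back edge closes the cycle 1 → 4 → 11 → 6 → 5 → 1; its vertices are {1, 4, 5, 6, 11}.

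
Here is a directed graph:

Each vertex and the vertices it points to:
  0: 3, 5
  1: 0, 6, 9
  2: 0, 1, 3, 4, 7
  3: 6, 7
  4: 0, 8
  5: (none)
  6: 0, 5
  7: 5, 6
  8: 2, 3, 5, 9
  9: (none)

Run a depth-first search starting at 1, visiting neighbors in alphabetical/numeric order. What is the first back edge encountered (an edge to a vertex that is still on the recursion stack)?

6->0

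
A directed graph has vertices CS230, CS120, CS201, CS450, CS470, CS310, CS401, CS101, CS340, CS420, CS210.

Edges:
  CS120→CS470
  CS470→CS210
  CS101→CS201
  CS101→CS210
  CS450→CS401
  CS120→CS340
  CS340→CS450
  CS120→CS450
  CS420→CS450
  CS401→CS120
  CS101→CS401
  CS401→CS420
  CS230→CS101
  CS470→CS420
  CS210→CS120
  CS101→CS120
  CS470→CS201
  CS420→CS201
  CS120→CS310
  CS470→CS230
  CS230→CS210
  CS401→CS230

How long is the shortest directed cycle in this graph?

3

For each vertex v, BFS finds the shortest path from v back to v.
The shortest such closed walk is CS101 → CS401 → CS230 → CS101, length 3.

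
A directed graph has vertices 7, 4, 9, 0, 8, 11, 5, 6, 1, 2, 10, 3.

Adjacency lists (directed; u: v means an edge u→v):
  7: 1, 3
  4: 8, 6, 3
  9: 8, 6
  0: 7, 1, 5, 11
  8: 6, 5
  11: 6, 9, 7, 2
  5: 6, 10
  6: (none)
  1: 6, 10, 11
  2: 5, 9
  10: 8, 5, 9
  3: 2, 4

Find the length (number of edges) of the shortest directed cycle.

2

For each vertex v, BFS finds the shortest path from v back to v.
The shortest such closed walk is 3 → 4 → 3, length 2.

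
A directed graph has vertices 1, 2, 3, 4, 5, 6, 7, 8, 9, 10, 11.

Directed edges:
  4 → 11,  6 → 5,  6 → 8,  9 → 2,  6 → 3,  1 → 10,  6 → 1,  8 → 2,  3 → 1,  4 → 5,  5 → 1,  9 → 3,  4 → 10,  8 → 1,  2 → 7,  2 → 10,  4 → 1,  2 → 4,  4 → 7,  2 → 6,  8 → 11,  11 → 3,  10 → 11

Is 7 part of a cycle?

No

7 lies on a cycle iff there is a path from 7 back to itself.
Exploring from 7, it never reaches itself; equivalently, its strongly connected component is a singleton.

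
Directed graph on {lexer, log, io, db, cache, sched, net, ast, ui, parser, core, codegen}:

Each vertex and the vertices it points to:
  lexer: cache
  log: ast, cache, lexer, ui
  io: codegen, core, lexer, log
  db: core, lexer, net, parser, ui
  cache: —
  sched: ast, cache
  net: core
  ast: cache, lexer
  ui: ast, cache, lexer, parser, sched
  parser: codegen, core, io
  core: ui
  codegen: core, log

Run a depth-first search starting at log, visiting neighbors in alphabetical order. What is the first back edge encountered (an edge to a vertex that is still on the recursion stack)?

core→ui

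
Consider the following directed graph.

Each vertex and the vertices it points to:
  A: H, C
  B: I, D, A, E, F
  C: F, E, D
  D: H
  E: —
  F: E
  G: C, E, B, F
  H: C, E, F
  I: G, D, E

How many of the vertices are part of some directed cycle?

6

A vertex is on a directed cycle iff it belongs to a strongly connected component of size ≥ 2 (or has a self-loop).
The vertices on cycles are {B, C, D, G, H, I} — 6 in total.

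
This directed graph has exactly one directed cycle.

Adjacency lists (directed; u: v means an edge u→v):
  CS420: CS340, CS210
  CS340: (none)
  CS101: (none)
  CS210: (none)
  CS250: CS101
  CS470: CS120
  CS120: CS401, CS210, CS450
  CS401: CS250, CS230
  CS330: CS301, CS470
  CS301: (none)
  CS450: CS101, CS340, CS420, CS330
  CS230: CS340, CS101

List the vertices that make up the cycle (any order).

DFS with gray/black marking from CS470:
CS470 gray
  CS120 gray
    CS401 gray
      CS250 gray
        CS101 gray
        CS101 black
      CS250 black
      CS230 gray
        CS340 gray
        CS340 black
        CS230→CS101: CS101 black — skip
      CS230 black
    CS401 black
    CS210 gray
    CS210 black
    CS450 gray
      CS450→CS101: CS101 black — skip
      CS450→CS340: CS340 black — skip
      CS420 gray
        CS420→CS340: CS340 black — skip
        CS420→CS210: CS210 black — skip
      CS420 black
      CS330 gray
        CS301 gray
        CS301 black
        CS330→CS470: CS470 is gray → back edge
Back edge closes the cycle CS470 → CS120 → CS450 → CS330 → CS470; its vertices are {CS120, CS330, CS450, CS470}.

CS120, CS330, CS450, CS470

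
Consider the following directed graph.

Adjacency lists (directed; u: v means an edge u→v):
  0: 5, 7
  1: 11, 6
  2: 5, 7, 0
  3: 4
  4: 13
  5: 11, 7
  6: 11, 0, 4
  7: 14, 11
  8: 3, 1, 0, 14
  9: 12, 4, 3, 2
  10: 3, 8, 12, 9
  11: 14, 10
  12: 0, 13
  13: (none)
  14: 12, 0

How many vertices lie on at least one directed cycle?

A vertex is on a directed cycle iff it belongs to a strongly connected component of size ≥ 2 (or has a self-loop).
The vertices on cycles are {0, 1, 2, 5, 6, 7, 8, 9, 10, 11, 12, 14} — 12 in total.

12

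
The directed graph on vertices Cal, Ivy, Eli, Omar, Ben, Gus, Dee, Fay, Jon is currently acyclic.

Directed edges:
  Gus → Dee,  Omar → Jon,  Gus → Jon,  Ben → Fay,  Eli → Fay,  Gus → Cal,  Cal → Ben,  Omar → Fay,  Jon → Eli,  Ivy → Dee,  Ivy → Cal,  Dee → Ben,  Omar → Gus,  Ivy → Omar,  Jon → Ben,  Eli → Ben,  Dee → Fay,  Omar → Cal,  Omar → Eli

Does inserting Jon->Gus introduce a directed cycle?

Adding Jon→Gus creates a cycle iff Gus can already reach Jon.
Path from Gus: Gus → Jon.
So Gus → … → Jon → Gus is a cycle.

Yes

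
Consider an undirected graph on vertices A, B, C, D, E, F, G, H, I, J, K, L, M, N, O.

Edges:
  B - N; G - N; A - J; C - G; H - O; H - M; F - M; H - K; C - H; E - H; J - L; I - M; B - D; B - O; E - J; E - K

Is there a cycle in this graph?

DFS, tracking each vertex's parent; an edge to a visited non-parent vertex closes a cycle.
Start from A:
visit A (parent –)
  visit J (parent A)
    visit E (parent J)
      E–J: parent, skip
      visit H (parent E)
        visit K (parent H)
          K–E: E visited and ≠ parent → cycle
Cycle: E – H – K – E.

Yes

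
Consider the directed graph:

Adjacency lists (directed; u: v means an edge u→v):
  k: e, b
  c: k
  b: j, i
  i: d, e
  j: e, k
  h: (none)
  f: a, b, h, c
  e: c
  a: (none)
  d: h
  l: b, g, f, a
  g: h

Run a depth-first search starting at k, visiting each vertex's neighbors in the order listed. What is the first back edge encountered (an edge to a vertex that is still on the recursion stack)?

c→k

DFS from k (visiting each vertex's neighbors in the order listed); mark gray on enter, black on exit:
k gray
  e gray
    c gray
      c→k: k is gray → back edge
First back edge: c → k.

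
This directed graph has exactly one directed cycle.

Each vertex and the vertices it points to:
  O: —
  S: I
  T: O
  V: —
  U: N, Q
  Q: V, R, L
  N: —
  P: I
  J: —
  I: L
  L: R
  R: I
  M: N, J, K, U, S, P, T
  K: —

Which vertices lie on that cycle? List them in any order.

I, L, R

DFS with gray/black marking from L:
L gray
  R gray
    I gray
      I→L: L is gray → back edge
Back edge closes the cycle L → R → I → L; its vertices are {I, L, R}.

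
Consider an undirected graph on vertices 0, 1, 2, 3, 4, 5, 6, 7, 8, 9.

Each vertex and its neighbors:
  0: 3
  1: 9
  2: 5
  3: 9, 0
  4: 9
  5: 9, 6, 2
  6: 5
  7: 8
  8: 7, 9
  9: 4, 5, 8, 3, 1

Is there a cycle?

DFS, tracking each vertex's parent; an edge to a visited non-parent vertex closes a cycle.
Start from 8:
visit 8 (parent –)
  visit 7 (parent 8)
    7–8: parent, skip
  visit 9 (parent 8)
    visit 4 (parent 9)
      4–9: parent, skip
    visit 5 (parent 9)
      5–9: parent, skip
      visit 6 (parent 5)
        6–5: parent, skip
      visit 2 (parent 5)
        2–5: parent, skip
    9–8: parent, skip
    visit 3 (parent 9)
      3–9: parent, skip
      visit 0 (parent 3)
        0–3: parent, skip
    visit 1 (parent 9)
      1–9: parent, skip
No non-parent visited neighbor found — the graph is a forest.

No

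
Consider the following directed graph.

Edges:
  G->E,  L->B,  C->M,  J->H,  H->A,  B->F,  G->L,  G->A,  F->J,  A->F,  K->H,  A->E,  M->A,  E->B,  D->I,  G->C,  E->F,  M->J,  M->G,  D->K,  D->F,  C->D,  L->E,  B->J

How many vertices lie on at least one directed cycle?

9

A vertex is on a directed cycle iff it belongs to a strongly connected component of size ≥ 2 (or has a self-loop).
The vertices on cycles are {A, B, C, E, F, G, H, J, M} — 9 in total.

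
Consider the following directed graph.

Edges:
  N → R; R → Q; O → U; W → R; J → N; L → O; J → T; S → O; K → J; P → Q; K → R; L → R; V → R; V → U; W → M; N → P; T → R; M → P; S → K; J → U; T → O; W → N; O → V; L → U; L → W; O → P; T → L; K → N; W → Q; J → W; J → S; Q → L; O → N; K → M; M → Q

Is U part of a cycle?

No

U lies on a cycle iff there is a path from U back to itself.
Exploring from U, it never reaches itself; equivalently, its strongly connected component is a singleton.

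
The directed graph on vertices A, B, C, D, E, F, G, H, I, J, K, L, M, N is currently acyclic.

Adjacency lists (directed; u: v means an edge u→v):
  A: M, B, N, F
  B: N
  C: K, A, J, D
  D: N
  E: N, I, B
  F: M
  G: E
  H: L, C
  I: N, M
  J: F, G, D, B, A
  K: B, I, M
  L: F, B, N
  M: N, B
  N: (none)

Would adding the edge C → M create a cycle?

No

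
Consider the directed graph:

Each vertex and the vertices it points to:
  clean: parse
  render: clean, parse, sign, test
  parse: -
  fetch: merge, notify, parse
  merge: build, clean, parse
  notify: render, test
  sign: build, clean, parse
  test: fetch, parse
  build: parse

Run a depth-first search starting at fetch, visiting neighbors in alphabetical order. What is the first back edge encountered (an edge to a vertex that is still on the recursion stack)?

test->fetch

DFS from fetch (visiting neighbors in alphabetical order); mark gray on enter, black on exit:
fetch gray
  merge gray
    build gray
      parse gray
      parse black
    build black
    clean gray
      clean→parse: parse black — skip
    clean black
    merge→parse: parse black — skip
  merge black
  notify gray
    render gray
      render→clean: clean black — skip
      render→parse: parse black — skip
      sign gray
        sign→build: build black — skip
        sign→clean: clean black — skip
        sign→parse: parse black — skip
      sign black
      test gray
        test→fetch: fetch is gray → back edge
First back edge: test → fetch.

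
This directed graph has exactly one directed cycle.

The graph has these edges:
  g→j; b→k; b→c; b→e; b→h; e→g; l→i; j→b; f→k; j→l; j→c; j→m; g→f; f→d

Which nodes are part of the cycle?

DFS with gray/black marking from g:
g gray
  j gray
    m gray
    m black
    c gray
    c black
    b gray
      e gray
        e→g: g is gray → back edge
Back edge closes the cycle g → j → b → e → g; its vertices are {b, e, g, j}.

b, e, g, j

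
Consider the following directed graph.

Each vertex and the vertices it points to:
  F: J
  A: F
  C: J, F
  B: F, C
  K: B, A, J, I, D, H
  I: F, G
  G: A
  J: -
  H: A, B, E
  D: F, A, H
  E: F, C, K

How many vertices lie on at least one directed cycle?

A vertex is on a directed cycle iff it belongs to a strongly connected component of size ≥ 2 (or has a self-loop).
The vertices on cycles are {D, E, H, K} — 4 in total.

4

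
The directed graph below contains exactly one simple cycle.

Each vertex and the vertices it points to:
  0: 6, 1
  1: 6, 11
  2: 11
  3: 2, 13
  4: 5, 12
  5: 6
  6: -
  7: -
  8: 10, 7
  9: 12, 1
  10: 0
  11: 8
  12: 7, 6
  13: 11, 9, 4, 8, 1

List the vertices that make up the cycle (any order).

DFS with gray/black marking from 8:
8 gray
  10 gray
    0 gray
      6 gray
      6 black
      1 gray
        1→6: 6 black — skip
        11 gray
          11→8: 8 is gray → back edge
Back edge closes the cycle 8 → 10 → 0 → 1 → 11 → 8; its vertices are {0, 1, 8, 10, 11}.

0, 1, 8, 10, 11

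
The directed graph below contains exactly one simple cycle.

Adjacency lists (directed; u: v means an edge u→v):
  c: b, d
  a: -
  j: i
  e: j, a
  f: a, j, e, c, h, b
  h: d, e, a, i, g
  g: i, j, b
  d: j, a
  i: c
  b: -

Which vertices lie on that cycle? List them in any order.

c, d, i, j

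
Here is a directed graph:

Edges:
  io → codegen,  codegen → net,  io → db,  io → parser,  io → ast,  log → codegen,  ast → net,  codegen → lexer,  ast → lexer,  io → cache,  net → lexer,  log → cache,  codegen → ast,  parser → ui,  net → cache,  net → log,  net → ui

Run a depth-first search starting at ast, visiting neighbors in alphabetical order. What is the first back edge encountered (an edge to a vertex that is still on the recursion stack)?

DFS from ast (visiting neighbors in alphabetical order); mark gray on enter, black on exit:
ast gray
  lexer gray
  lexer black
  net gray
    cache gray
    cache black
    net→lexer: lexer black — skip
    log gray
      log→cache: cache black — skip
      codegen gray
        codegen→ast: ast is gray → back edge
First back edge: codegen → ast.

codegen->ast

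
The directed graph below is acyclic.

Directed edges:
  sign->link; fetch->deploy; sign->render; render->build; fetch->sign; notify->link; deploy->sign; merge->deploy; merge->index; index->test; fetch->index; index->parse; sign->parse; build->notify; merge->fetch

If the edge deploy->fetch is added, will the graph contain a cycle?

Yes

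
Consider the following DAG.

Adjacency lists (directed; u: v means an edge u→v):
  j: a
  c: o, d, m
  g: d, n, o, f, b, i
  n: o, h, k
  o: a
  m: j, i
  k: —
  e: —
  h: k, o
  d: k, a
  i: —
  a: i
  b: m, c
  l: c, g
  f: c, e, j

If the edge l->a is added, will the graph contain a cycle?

No

Adding l→a creates a cycle iff a can already reach l.
Explore from a: no path reaches l. The graph stays acyclic.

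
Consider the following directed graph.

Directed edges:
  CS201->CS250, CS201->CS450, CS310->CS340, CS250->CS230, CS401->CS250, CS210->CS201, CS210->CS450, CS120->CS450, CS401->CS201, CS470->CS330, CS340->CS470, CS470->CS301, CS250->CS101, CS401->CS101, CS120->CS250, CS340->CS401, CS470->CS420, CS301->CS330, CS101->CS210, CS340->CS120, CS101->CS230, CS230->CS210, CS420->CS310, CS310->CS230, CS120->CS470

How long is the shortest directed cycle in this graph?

For each vertex v, BFS finds the shortest path from v back to v.
The shortest such closed walk is CS340 → CS470 → CS420 → CS310 → CS340, length 4.

4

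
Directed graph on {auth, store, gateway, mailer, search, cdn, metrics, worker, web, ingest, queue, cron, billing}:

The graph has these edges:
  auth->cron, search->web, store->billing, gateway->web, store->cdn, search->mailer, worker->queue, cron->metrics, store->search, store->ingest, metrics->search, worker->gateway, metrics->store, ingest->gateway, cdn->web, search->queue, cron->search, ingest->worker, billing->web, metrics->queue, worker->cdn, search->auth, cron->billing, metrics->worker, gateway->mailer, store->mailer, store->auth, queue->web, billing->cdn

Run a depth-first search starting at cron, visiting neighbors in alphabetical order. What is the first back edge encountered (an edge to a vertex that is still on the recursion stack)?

DFS from cron (visiting neighbors in alphabetical order); mark gray on enter, black on exit:
cron gray
  billing gray
    cdn gray
      web gray
      web black
    cdn black
    billing→web: web black — skip
  billing black
  metrics gray
    queue gray
      queue→web: web black — skip
    queue black
    search gray
      auth gray
        auth→cron: cron is gray → back edge
First back edge: auth → cron.

auth->cron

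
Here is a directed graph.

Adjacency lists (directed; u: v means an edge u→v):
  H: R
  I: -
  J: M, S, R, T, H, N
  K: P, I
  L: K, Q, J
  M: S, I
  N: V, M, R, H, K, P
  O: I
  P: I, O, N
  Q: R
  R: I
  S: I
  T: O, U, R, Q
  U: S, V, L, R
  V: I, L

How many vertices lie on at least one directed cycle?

8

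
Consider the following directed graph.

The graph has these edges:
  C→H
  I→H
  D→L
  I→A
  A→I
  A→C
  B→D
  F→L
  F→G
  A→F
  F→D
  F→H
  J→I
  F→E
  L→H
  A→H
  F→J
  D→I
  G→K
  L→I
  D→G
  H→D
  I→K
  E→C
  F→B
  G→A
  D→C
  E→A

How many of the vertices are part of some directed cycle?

A vertex is on a directed cycle iff it belongs to a strongly connected component of size ≥ 2 (or has a self-loop).
The vertices on cycles are {A, B, C, D, E, F, G, H, I, J, L} — 11 in total.

11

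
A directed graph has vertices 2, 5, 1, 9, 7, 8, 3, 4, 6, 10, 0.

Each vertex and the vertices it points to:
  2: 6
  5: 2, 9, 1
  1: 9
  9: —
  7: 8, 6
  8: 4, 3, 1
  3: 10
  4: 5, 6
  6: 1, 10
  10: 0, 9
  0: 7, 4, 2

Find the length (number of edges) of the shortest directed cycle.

For each vertex v, BFS finds the shortest path from v back to v.
The shortest such closed walk is 0 → 2 → 6 → 10 → 0, length 4.

4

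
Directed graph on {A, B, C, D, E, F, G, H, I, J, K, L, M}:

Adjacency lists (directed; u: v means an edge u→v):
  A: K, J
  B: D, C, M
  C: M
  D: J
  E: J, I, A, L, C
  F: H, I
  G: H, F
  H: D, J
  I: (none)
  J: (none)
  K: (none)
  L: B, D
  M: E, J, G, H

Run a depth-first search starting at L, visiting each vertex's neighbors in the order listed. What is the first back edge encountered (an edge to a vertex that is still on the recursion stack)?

DFS from L (visiting each vertex's neighbors in the order listed); mark gray on enter, black on exit:
L gray
  B gray
    D gray
      J gray
      J black
    D black
    C gray
      M gray
        E gray
          E→J: J black — skip
          I gray
          I black
          A gray
            K gray
            K black
            A→J: J black — skip
          A black
          E→L: L is gray → back edge
First back edge: E → L.

E->L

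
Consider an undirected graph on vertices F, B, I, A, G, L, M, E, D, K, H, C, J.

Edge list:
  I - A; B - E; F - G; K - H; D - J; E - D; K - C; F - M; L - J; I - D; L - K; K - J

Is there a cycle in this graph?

Yes

DFS, tracking each vertex's parent; an edge to a visited non-parent vertex closes a cycle.
Start from A:
visit A (parent –)
  visit I (parent A)
    I–A: parent, skip
    visit D (parent I)
      visit E (parent D)
        E–D: parent, skip
        visit B (parent E)
          B–E: parent, skip
      visit J (parent D)
        J–D: parent, skip
        visit L (parent J)
          visit K (parent L)
            K–L: parent, skip
            visit C (parent K)
              C–K: parent, skip
            visit H (parent K)
              H–K: parent, skip
            K–J: J visited and ≠ parent → cycle
Cycle: J – L – K – J.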